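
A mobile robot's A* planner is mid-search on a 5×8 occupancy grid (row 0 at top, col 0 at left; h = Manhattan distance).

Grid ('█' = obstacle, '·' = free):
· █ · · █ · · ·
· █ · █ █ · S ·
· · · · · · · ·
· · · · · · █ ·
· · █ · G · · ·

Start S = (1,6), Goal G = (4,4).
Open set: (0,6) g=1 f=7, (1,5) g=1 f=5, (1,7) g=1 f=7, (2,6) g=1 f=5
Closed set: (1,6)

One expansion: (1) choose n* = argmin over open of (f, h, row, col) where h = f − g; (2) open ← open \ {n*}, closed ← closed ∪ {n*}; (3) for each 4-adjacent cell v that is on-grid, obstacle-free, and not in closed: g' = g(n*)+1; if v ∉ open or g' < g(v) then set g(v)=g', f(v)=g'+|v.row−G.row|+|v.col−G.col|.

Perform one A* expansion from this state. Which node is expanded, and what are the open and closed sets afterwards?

expanded=(1,5); open=[(0,5) g=2 f=7, (0,6) g=1 f=7, (1,7) g=1 f=7, (2,5) g=2 f=5, (2,6) g=1 f=5]; closed=[(1,5), (1,6)]

step 1: expand (1,5) (f=5, h=4) → closed; open now [(0,5) g=2 f=7, (0,6) g=1 f=7, (1,7) g=1 f=7, (2,5) g=2 f=5, (2,6) g=1 f=5]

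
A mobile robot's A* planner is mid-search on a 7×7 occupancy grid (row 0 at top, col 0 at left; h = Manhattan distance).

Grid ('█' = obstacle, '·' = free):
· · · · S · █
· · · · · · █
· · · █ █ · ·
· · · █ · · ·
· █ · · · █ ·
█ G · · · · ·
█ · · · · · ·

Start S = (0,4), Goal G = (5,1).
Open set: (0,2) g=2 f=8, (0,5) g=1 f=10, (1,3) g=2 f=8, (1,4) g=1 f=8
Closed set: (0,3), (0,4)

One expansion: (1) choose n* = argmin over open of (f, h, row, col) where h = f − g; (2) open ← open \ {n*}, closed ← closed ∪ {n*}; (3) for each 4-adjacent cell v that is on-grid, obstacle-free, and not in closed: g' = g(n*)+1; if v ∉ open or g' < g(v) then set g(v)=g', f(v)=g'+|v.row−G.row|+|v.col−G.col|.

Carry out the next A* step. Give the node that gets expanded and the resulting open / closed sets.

step 1: expand (0,2) (f=8, h=6) → closed; open now [(0,1) g=3 f=8, (0,5) g=1 f=10, (1,2) g=3 f=8, (1,3) g=2 f=8, (1,4) g=1 f=8]

expanded=(0,2); open=[(0,1) g=3 f=8, (0,5) g=1 f=10, (1,2) g=3 f=8, (1,3) g=2 f=8, (1,4) g=1 f=8]; closed=[(0,2), (0,3), (0,4)]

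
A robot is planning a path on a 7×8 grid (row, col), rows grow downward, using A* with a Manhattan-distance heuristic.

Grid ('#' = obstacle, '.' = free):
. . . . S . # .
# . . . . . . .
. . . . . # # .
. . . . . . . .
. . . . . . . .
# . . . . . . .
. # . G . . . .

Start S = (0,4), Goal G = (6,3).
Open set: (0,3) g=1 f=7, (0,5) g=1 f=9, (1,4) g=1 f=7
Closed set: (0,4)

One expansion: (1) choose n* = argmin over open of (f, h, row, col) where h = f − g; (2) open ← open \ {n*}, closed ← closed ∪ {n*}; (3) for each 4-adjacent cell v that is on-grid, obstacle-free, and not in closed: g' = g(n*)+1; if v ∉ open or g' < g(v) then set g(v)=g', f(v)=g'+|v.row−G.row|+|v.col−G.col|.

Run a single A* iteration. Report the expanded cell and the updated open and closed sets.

step 1: expand (0,3) (f=7, h=6) → closed; open now [(0,2) g=2 f=9, (0,5) g=1 f=9, (1,3) g=2 f=7, (1,4) g=1 f=7]

expanded=(0,3); open=[(0,2) g=2 f=9, (0,5) g=1 f=9, (1,3) g=2 f=7, (1,4) g=1 f=7]; closed=[(0,3), (0,4)]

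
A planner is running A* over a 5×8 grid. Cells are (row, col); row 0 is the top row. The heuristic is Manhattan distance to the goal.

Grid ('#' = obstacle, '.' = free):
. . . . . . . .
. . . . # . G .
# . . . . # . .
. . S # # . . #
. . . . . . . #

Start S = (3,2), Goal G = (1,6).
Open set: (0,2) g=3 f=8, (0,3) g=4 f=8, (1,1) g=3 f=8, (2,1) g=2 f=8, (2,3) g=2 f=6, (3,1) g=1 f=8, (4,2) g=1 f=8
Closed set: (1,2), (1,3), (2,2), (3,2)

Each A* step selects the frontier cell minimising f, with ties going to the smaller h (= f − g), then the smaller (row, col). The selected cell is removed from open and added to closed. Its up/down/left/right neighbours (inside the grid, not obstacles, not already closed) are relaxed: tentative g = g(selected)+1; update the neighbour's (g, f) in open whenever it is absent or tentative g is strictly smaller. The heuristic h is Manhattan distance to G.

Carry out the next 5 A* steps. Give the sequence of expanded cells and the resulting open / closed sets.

order=[(2,3) → (2,4) → (0,3) → (0,4) → (0,5)]; open=[(0,2) g=3 f=8, (0,6) g=7 f=8, (1,1) g=3 f=8, (1,5) g=7 f=8, (2,1) g=2 f=8, (3,1) g=1 f=8, (4,2) g=1 f=8]; closed=[(0,3), (0,4), (0,5), (1,2), (1,3), (2,2), (2,3), (2,4), (3,2)]

step 1: expand (2,3) (f=6, h=4) → closed; open now [(0,2) g=3 f=8, (0,3) g=4 f=8, (1,1) g=3 f=8, (2,1) g=2 f=8, (2,4) g=3 f=6, (3,1) g=1 f=8, (4,2) g=1 f=8]
step 2: expand (2,4) (f=6, h=3) → closed; open now [(0,2) g=3 f=8, (0,3) g=4 f=8, (1,1) g=3 f=8, (2,1) g=2 f=8, (3,1) g=1 f=8, (4,2) g=1 f=8]
step 3: expand (0,3) (f=8, h=4) → closed; open now [(0,2) g=3 f=8, (0,4) g=5 f=8, (1,1) g=3 f=8, (2,1) g=2 f=8, (3,1) g=1 f=8, (4,2) g=1 f=8]
step 4: expand (0,4) (f=8, h=3) → closed; open now [(0,2) g=3 f=8, (0,5) g=6 f=8, (1,1) g=3 f=8, (2,1) g=2 f=8, (3,1) g=1 f=8, (4,2) g=1 f=8]
step 5: expand (0,5) (f=8, h=2) → closed; open now [(0,2) g=3 f=8, (0,6) g=7 f=8, (1,1) g=3 f=8, (1,5) g=7 f=8, (2,1) g=2 f=8, (3,1) g=1 f=8, (4,2) g=1 f=8]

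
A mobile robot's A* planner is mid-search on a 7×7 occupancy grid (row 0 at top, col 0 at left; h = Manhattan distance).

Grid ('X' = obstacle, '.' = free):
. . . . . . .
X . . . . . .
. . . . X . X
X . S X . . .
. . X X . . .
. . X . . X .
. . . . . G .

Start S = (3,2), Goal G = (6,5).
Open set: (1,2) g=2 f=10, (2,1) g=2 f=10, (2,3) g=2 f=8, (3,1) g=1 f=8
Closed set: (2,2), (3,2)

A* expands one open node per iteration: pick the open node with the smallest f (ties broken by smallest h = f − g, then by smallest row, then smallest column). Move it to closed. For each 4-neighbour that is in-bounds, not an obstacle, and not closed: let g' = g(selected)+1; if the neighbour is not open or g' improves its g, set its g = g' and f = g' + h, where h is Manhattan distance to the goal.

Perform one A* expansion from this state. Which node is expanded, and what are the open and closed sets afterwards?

expanded=(2,3); open=[(1,2) g=2 f=10, (1,3) g=3 f=10, (2,1) g=2 f=10, (3,1) g=1 f=8]; closed=[(2,2), (2,3), (3,2)]

step 1: expand (2,3) (f=8, h=6) → closed; open now [(1,2) g=2 f=10, (1,3) g=3 f=10, (2,1) g=2 f=10, (3,1) g=1 f=8]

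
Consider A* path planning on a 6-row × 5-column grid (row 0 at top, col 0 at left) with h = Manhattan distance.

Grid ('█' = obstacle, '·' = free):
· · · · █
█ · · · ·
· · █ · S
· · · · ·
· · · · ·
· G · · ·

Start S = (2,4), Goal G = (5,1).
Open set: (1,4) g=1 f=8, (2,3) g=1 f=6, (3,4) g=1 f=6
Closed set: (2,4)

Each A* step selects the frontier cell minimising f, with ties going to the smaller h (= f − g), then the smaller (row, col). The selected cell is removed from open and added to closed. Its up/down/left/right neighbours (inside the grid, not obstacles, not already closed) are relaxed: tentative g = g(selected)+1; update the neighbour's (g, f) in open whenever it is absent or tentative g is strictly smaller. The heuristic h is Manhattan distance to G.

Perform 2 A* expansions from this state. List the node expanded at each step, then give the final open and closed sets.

step 1: expand (2,3) (f=6, h=5) → closed; open now [(1,3) g=2 f=8, (1,4) g=1 f=8, (3,3) g=2 f=6, (3,4) g=1 f=6]
step 2: expand (3,3) (f=6, h=4) → closed; open now [(1,3) g=2 f=8, (1,4) g=1 f=8, (3,2) g=3 f=6, (3,4) g=1 f=6, (4,3) g=3 f=6]

order=[(2,3) → (3,3)]; open=[(1,3) g=2 f=8, (1,4) g=1 f=8, (3,2) g=3 f=6, (3,4) g=1 f=6, (4,3) g=3 f=6]; closed=[(2,3), (2,4), (3,3)]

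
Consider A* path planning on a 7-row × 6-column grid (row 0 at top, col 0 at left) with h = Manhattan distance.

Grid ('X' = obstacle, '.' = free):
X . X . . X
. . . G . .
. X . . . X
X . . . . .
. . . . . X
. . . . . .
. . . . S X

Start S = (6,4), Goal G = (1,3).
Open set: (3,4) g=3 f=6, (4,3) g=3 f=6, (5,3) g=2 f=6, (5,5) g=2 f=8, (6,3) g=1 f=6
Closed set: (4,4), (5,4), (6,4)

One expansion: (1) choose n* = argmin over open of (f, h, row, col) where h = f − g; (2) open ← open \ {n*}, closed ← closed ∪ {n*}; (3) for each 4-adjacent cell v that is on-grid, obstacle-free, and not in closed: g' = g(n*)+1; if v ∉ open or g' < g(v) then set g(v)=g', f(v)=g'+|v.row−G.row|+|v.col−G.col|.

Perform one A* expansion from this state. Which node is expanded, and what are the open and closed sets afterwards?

expanded=(3,4); open=[(2,4) g=4 f=6, (3,3) g=4 f=6, (3,5) g=4 f=8, (4,3) g=3 f=6, (5,3) g=2 f=6, (5,5) g=2 f=8, (6,3) g=1 f=6]; closed=[(3,4), (4,4), (5,4), (6,4)]

step 1: expand (3,4) (f=6, h=3) → closed; open now [(2,4) g=4 f=6, (3,3) g=4 f=6, (3,5) g=4 f=8, (4,3) g=3 f=6, (5,3) g=2 f=6, (5,5) g=2 f=8, (6,3) g=1 f=6]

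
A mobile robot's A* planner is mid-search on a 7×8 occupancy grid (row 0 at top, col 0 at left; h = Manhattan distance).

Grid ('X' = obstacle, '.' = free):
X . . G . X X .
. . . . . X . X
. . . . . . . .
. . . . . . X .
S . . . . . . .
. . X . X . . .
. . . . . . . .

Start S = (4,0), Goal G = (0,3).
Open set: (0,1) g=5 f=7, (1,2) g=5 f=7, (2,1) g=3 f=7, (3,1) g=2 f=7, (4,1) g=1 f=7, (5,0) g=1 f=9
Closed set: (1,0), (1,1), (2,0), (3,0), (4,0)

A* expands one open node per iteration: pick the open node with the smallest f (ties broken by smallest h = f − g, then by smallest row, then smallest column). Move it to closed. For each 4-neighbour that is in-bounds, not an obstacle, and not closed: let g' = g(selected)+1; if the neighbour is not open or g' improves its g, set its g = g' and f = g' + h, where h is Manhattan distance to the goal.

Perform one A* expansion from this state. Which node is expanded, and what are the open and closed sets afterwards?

expanded=(0,1); open=[(0,2) g=6 f=7, (1,2) g=5 f=7, (2,1) g=3 f=7, (3,1) g=2 f=7, (4,1) g=1 f=7, (5,0) g=1 f=9]; closed=[(0,1), (1,0), (1,1), (2,0), (3,0), (4,0)]

step 1: expand (0,1) (f=7, h=2) → closed; open now [(0,2) g=6 f=7, (1,2) g=5 f=7, (2,1) g=3 f=7, (3,1) g=2 f=7, (4,1) g=1 f=7, (5,0) g=1 f=9]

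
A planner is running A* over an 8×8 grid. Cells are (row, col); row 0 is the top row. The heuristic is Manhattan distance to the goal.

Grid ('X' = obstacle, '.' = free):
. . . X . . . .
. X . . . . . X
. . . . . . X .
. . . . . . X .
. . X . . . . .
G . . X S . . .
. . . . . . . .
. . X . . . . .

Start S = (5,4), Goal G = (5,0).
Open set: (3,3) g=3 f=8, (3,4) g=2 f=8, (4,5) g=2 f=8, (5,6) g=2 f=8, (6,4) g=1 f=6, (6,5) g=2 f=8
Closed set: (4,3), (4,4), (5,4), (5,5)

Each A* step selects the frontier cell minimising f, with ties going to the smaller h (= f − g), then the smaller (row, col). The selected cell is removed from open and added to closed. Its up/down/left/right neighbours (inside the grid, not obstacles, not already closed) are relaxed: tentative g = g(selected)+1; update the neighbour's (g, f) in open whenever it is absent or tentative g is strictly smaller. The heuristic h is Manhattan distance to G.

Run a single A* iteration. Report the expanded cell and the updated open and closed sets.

expanded=(6,4); open=[(3,3) g=3 f=8, (3,4) g=2 f=8, (4,5) g=2 f=8, (5,6) g=2 f=8, (6,3) g=2 f=6, (6,5) g=2 f=8, (7,4) g=2 f=8]; closed=[(4,3), (4,4), (5,4), (5,5), (6,4)]

step 1: expand (6,4) (f=6, h=5) → closed; open now [(3,3) g=3 f=8, (3,4) g=2 f=8, (4,5) g=2 f=8, (5,6) g=2 f=8, (6,3) g=2 f=6, (6,5) g=2 f=8, (7,4) g=2 f=8]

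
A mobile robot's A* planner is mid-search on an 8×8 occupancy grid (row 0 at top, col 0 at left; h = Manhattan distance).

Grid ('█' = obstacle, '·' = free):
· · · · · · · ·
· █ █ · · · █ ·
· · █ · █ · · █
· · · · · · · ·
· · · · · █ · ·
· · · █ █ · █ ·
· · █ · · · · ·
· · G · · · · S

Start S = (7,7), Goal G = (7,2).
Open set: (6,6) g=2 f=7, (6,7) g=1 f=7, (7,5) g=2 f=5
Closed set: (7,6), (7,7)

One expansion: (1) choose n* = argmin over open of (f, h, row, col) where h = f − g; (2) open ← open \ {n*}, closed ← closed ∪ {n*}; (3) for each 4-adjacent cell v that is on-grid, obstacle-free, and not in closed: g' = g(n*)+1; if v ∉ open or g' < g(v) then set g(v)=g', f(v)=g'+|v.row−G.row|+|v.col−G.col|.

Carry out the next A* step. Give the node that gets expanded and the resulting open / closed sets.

expanded=(7,5); open=[(6,5) g=3 f=7, (6,6) g=2 f=7, (6,7) g=1 f=7, (7,4) g=3 f=5]; closed=[(7,5), (7,6), (7,7)]

step 1: expand (7,5) (f=5, h=3) → closed; open now [(6,5) g=3 f=7, (6,6) g=2 f=7, (6,7) g=1 f=7, (7,4) g=3 f=5]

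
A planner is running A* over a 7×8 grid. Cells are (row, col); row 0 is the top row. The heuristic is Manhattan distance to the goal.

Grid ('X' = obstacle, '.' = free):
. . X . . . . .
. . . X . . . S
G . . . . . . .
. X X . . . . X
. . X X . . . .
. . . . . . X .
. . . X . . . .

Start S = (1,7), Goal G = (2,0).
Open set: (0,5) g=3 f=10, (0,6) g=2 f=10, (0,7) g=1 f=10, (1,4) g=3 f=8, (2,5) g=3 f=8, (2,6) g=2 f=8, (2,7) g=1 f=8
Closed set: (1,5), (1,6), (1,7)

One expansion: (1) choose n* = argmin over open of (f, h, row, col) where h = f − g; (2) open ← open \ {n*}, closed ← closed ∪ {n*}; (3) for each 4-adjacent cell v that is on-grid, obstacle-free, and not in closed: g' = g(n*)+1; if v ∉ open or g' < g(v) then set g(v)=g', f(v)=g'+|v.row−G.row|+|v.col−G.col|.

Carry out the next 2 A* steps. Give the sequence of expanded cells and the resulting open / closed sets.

step 1: expand (1,4) (f=8, h=5) → closed; open now [(0,4) g=4 f=10, (0,5) g=3 f=10, (0,6) g=2 f=10, (0,7) g=1 f=10, (2,4) g=4 f=8, (2,5) g=3 f=8, (2,6) g=2 f=8, (2,7) g=1 f=8]
step 2: expand (2,4) (f=8, h=4) → closed; open now [(0,4) g=4 f=10, (0,5) g=3 f=10, (0,6) g=2 f=10, (0,7) g=1 f=10, (2,3) g=5 f=8, (2,5) g=3 f=8, (2,6) g=2 f=8, (2,7) g=1 f=8, (3,4) g=5 f=10]

order=[(1,4) → (2,4)]; open=[(0,4) g=4 f=10, (0,5) g=3 f=10, (0,6) g=2 f=10, (0,7) g=1 f=10, (2,3) g=5 f=8, (2,5) g=3 f=8, (2,6) g=2 f=8, (2,7) g=1 f=8, (3,4) g=5 f=10]; closed=[(1,4), (1,5), (1,6), (1,7), (2,4)]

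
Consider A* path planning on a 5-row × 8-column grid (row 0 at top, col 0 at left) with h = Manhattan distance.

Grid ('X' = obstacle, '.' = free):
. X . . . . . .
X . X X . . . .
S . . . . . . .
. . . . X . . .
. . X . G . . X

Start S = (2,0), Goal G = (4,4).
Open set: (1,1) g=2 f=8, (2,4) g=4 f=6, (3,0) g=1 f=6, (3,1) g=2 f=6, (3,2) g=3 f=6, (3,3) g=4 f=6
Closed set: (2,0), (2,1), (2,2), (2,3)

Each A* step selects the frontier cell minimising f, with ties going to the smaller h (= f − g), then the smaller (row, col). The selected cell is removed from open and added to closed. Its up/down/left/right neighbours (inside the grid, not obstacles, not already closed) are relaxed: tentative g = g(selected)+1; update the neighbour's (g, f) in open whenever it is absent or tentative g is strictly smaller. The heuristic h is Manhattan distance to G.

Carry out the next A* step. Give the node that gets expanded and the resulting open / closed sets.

step 1: expand (2,4) (f=6, h=2) → closed; open now [(1,1) g=2 f=8, (1,4) g=5 f=8, (2,5) g=5 f=8, (3,0) g=1 f=6, (3,1) g=2 f=6, (3,2) g=3 f=6, (3,3) g=4 f=6]

expanded=(2,4); open=[(1,1) g=2 f=8, (1,4) g=5 f=8, (2,5) g=5 f=8, (3,0) g=1 f=6, (3,1) g=2 f=6, (3,2) g=3 f=6, (3,3) g=4 f=6]; closed=[(2,0), (2,1), (2,2), (2,3), (2,4)]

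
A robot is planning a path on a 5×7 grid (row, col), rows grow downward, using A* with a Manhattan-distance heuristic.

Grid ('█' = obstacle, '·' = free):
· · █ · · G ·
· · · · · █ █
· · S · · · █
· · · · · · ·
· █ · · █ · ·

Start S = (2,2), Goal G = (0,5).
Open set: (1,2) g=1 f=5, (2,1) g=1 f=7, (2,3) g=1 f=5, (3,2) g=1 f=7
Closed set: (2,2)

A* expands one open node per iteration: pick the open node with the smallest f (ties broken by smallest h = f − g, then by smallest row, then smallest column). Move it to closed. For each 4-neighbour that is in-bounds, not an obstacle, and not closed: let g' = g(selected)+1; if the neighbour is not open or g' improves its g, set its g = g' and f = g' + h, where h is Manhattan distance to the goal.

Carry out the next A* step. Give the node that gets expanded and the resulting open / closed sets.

expanded=(1,2); open=[(1,1) g=2 f=7, (1,3) g=2 f=5, (2,1) g=1 f=7, (2,3) g=1 f=5, (3,2) g=1 f=7]; closed=[(1,2), (2,2)]

step 1: expand (1,2) (f=5, h=4) → closed; open now [(1,1) g=2 f=7, (1,3) g=2 f=5, (2,1) g=1 f=7, (2,3) g=1 f=5, (3,2) g=1 f=7]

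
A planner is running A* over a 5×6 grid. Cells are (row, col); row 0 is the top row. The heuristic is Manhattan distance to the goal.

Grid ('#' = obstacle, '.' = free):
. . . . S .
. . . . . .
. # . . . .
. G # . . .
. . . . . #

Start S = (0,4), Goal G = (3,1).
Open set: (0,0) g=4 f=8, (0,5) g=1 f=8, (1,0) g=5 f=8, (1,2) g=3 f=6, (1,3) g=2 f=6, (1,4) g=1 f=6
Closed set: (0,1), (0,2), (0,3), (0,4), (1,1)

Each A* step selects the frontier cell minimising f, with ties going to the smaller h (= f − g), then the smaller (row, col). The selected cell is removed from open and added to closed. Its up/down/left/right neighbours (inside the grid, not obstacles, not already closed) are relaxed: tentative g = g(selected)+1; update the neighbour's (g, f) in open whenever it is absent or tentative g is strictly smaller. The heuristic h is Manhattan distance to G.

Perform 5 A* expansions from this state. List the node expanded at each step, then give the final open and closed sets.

order=[(1,2) → (2,2) → (1,3) → (2,3) → (3,3)]; open=[(0,0) g=4 f=8, (0,5) g=1 f=8, (1,0) g=5 f=8, (1,4) g=1 f=6, (2,4) g=4 f=8, (3,4) g=5 f=8, (4,3) g=5 f=8]; closed=[(0,1), (0,2), (0,3), (0,4), (1,1), (1,2), (1,3), (2,2), (2,3), (3,3)]

step 1: expand (1,2) (f=6, h=3) → closed; open now [(0,0) g=4 f=8, (0,5) g=1 f=8, (1,0) g=5 f=8, (1,3) g=2 f=6, (1,4) g=1 f=6, (2,2) g=4 f=6]
step 2: expand (2,2) (f=6, h=2) → closed; open now [(0,0) g=4 f=8, (0,5) g=1 f=8, (1,0) g=5 f=8, (1,3) g=2 f=6, (1,4) g=1 f=6, (2,3) g=5 f=8]
step 3: expand (1,3) (f=6, h=4) → closed; open now [(0,0) g=4 f=8, (0,5) g=1 f=8, (1,0) g=5 f=8, (1,4) g=1 f=6, (2,3) g=3 f=6]
step 4: expand (2,3) (f=6, h=3) → closed; open now [(0,0) g=4 f=8, (0,5) g=1 f=8, (1,0) g=5 f=8, (1,4) g=1 f=6, (2,4) g=4 f=8, (3,3) g=4 f=6]
step 5: expand (3,3) (f=6, h=2) → closed; open now [(0,0) g=4 f=8, (0,5) g=1 f=8, (1,0) g=5 f=8, (1,4) g=1 f=6, (2,4) g=4 f=8, (3,4) g=5 f=8, (4,3) g=5 f=8]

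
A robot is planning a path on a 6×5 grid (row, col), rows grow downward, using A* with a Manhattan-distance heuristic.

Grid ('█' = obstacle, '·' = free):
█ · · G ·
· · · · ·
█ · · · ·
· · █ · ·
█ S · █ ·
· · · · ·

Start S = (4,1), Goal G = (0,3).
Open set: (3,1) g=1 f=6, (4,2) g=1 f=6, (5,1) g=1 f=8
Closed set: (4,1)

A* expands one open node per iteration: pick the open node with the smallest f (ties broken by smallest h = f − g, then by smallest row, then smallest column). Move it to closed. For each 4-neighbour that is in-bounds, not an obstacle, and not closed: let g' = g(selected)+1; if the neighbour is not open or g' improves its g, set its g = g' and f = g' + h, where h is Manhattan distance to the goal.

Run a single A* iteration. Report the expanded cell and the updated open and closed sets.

expanded=(3,1); open=[(2,1) g=2 f=6, (3,0) g=2 f=8, (4,2) g=1 f=6, (5,1) g=1 f=8]; closed=[(3,1), (4,1)]

step 1: expand (3,1) (f=6, h=5) → closed; open now [(2,1) g=2 f=6, (3,0) g=2 f=8, (4,2) g=1 f=6, (5,1) g=1 f=8]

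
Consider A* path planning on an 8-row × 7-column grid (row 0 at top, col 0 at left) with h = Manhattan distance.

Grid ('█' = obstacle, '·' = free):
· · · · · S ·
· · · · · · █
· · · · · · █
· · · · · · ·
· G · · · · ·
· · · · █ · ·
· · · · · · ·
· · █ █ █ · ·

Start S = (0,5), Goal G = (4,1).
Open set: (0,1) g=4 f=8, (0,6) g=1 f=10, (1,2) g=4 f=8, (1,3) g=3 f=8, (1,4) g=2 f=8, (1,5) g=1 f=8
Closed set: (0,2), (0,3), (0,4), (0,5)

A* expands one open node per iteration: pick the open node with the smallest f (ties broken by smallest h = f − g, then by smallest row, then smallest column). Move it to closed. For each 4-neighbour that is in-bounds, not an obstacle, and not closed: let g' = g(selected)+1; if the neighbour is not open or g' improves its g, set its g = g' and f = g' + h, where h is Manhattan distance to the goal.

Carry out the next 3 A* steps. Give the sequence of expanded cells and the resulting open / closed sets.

order=[(0,1) → (1,1) → (2,1)]; open=[(0,0) g=5 f=10, (0,6) g=1 f=10, (1,0) g=6 f=10, (1,2) g=4 f=8, (1,3) g=3 f=8, (1,4) g=2 f=8, (1,5) g=1 f=8, (2,0) g=7 f=10, (2,2) g=7 f=10, (3,1) g=7 f=8]; closed=[(0,1), (0,2), (0,3), (0,4), (0,5), (1,1), (2,1)]

step 1: expand (0,1) (f=8, h=4) → closed; open now [(0,0) g=5 f=10, (0,6) g=1 f=10, (1,1) g=5 f=8, (1,2) g=4 f=8, (1,3) g=3 f=8, (1,4) g=2 f=8, (1,5) g=1 f=8]
step 2: expand (1,1) (f=8, h=3) → closed; open now [(0,0) g=5 f=10, (0,6) g=1 f=10, (1,0) g=6 f=10, (1,2) g=4 f=8, (1,3) g=3 f=8, (1,4) g=2 f=8, (1,5) g=1 f=8, (2,1) g=6 f=8]
step 3: expand (2,1) (f=8, h=2) → closed; open now [(0,0) g=5 f=10, (0,6) g=1 f=10, (1,0) g=6 f=10, (1,2) g=4 f=8, (1,3) g=3 f=8, (1,4) g=2 f=8, (1,5) g=1 f=8, (2,0) g=7 f=10, (2,2) g=7 f=10, (3,1) g=7 f=8]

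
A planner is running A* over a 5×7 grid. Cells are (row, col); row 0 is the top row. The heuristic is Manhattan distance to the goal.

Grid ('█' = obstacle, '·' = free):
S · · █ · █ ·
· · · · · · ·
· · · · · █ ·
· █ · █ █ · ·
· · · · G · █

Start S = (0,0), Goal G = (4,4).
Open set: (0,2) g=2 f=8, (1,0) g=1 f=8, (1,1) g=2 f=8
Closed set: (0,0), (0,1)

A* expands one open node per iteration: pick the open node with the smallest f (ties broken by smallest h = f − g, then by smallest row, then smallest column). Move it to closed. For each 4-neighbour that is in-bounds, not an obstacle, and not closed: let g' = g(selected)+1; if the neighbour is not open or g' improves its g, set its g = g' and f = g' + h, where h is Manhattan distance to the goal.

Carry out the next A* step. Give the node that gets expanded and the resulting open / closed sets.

expanded=(0,2); open=[(1,0) g=1 f=8, (1,1) g=2 f=8, (1,2) g=3 f=8]; closed=[(0,0), (0,1), (0,2)]

step 1: expand (0,2) (f=8, h=6) → closed; open now [(1,0) g=1 f=8, (1,1) g=2 f=8, (1,2) g=3 f=8]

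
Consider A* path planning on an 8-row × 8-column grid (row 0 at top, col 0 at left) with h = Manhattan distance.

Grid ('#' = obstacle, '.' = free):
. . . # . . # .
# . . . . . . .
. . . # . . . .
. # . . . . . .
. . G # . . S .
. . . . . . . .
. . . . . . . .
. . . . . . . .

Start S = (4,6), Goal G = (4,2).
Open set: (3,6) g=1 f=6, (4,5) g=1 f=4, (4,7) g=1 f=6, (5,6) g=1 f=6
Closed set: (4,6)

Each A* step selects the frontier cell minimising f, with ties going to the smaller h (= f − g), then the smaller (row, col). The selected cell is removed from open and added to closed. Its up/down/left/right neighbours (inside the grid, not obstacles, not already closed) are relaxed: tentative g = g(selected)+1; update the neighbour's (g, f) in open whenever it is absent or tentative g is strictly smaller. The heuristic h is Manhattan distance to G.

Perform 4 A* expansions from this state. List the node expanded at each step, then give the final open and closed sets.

order=[(4,5) → (4,4) → (3,4) → (3,3)]; open=[(2,4) g=4 f=8, (3,2) g=5 f=6, (3,5) g=2 f=6, (3,6) g=1 f=6, (4,7) g=1 f=6, (5,4) g=3 f=6, (5,5) g=2 f=6, (5,6) g=1 f=6]; closed=[(3,3), (3,4), (4,4), (4,5), (4,6)]

step 1: expand (4,5) (f=4, h=3) → closed; open now [(3,5) g=2 f=6, (3,6) g=1 f=6, (4,4) g=2 f=4, (4,7) g=1 f=6, (5,5) g=2 f=6, (5,6) g=1 f=6]
step 2: expand (4,4) (f=4, h=2) → closed; open now [(3,4) g=3 f=6, (3,5) g=2 f=6, (3,6) g=1 f=6, (4,7) g=1 f=6, (5,4) g=3 f=6, (5,5) g=2 f=6, (5,6) g=1 f=6]
step 3: expand (3,4) (f=6, h=3) → closed; open now [(2,4) g=4 f=8, (3,3) g=4 f=6, (3,5) g=2 f=6, (3,6) g=1 f=6, (4,7) g=1 f=6, (5,4) g=3 f=6, (5,5) g=2 f=6, (5,6) g=1 f=6]
step 4: expand (3,3) (f=6, h=2) → closed; open now [(2,4) g=4 f=8, (3,2) g=5 f=6, (3,5) g=2 f=6, (3,6) g=1 f=6, (4,7) g=1 f=6, (5,4) g=3 f=6, (5,5) g=2 f=6, (5,6) g=1 f=6]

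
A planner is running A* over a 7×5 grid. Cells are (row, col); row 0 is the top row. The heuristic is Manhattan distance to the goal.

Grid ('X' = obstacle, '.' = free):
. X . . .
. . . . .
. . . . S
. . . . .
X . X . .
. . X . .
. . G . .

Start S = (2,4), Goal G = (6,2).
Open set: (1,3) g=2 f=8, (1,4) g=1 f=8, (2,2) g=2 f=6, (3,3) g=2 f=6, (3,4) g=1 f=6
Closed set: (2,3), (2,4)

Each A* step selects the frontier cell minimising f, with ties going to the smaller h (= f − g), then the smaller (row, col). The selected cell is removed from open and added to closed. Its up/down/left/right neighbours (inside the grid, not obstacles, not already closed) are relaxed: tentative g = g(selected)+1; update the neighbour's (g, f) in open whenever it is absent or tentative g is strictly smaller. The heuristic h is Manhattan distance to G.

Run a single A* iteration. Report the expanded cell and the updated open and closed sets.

step 1: expand (2,2) (f=6, h=4) → closed; open now [(1,2) g=3 f=8, (1,3) g=2 f=8, (1,4) g=1 f=8, (2,1) g=3 f=8, (3,2) g=3 f=6, (3,3) g=2 f=6, (3,4) g=1 f=6]

expanded=(2,2); open=[(1,2) g=3 f=8, (1,3) g=2 f=8, (1,4) g=1 f=8, (2,1) g=3 f=8, (3,2) g=3 f=6, (3,3) g=2 f=6, (3,4) g=1 f=6]; closed=[(2,2), (2,3), (2,4)]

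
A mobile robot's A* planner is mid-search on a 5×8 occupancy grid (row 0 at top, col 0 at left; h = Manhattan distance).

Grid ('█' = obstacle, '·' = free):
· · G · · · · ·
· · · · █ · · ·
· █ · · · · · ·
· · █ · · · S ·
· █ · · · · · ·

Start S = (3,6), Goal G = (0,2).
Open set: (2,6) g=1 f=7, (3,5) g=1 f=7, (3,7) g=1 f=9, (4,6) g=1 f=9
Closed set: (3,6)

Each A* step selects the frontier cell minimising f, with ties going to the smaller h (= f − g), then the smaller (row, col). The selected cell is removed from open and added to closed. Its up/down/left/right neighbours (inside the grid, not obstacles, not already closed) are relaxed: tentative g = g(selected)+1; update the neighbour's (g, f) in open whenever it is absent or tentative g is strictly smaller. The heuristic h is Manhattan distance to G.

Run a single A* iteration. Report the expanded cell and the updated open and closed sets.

expanded=(2,6); open=[(1,6) g=2 f=7, (2,5) g=2 f=7, (2,7) g=2 f=9, (3,5) g=1 f=7, (3,7) g=1 f=9, (4,6) g=1 f=9]; closed=[(2,6), (3,6)]

step 1: expand (2,6) (f=7, h=6) → closed; open now [(1,6) g=2 f=7, (2,5) g=2 f=7, (2,7) g=2 f=9, (3,5) g=1 f=7, (3,7) g=1 f=9, (4,6) g=1 f=9]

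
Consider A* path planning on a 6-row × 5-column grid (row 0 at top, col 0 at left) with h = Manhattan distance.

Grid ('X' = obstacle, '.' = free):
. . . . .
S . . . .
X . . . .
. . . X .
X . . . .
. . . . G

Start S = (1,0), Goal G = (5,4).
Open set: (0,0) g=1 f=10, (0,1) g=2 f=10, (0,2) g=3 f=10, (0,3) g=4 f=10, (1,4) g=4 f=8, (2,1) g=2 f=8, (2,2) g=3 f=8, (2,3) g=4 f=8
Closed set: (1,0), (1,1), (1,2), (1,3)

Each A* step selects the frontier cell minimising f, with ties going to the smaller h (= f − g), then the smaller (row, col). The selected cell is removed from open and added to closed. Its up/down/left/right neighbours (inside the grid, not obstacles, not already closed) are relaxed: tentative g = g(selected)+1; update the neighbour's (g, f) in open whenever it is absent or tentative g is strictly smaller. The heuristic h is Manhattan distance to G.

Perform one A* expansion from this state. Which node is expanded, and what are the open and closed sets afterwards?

step 1: expand (1,4) (f=8, h=4) → closed; open now [(0,0) g=1 f=10, (0,1) g=2 f=10, (0,2) g=3 f=10, (0,3) g=4 f=10, (0,4) g=5 f=10, (2,1) g=2 f=8, (2,2) g=3 f=8, (2,3) g=4 f=8, (2,4) g=5 f=8]

expanded=(1,4); open=[(0,0) g=1 f=10, (0,1) g=2 f=10, (0,2) g=3 f=10, (0,3) g=4 f=10, (0,4) g=5 f=10, (2,1) g=2 f=8, (2,2) g=3 f=8, (2,3) g=4 f=8, (2,4) g=5 f=8]; closed=[(1,0), (1,1), (1,2), (1,3), (1,4)]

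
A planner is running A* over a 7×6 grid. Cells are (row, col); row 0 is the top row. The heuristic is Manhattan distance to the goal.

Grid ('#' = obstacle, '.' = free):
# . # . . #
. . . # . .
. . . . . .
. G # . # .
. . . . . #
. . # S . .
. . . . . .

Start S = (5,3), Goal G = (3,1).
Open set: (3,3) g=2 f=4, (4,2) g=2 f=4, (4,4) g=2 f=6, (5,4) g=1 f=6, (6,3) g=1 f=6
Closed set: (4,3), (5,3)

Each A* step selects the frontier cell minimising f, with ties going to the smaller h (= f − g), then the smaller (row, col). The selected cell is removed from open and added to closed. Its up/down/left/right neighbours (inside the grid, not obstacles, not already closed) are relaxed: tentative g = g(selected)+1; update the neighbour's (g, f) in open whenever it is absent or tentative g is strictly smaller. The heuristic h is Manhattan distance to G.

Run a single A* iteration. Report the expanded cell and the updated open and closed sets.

step 1: expand (3,3) (f=4, h=2) → closed; open now [(2,3) g=3 f=6, (4,2) g=2 f=4, (4,4) g=2 f=6, (5,4) g=1 f=6, (6,3) g=1 f=6]

expanded=(3,3); open=[(2,3) g=3 f=6, (4,2) g=2 f=4, (4,4) g=2 f=6, (5,4) g=1 f=6, (6,3) g=1 f=6]; closed=[(3,3), (4,3), (5,3)]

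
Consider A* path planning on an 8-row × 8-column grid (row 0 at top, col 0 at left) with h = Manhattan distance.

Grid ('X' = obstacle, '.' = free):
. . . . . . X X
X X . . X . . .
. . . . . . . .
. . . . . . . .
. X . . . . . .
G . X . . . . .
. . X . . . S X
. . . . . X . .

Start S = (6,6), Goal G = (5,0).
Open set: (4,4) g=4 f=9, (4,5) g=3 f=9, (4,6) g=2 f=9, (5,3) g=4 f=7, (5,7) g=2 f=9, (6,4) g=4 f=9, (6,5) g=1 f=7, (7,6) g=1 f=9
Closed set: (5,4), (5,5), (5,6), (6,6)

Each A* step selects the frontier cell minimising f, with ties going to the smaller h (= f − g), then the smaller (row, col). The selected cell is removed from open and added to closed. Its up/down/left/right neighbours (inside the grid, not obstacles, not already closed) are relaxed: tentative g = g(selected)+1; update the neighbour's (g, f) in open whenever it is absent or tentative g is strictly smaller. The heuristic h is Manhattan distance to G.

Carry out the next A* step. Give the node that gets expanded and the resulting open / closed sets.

step 1: expand (5,3) (f=7, h=3) → closed; open now [(4,3) g=5 f=9, (4,4) g=4 f=9, (4,5) g=3 f=9, (4,6) g=2 f=9, (5,7) g=2 f=9, (6,3) g=5 f=9, (6,4) g=4 f=9, (6,5) g=1 f=7, (7,6) g=1 f=9]

expanded=(5,3); open=[(4,3) g=5 f=9, (4,4) g=4 f=9, (4,5) g=3 f=9, (4,6) g=2 f=9, (5,7) g=2 f=9, (6,3) g=5 f=9, (6,4) g=4 f=9, (6,5) g=1 f=7, (7,6) g=1 f=9]; closed=[(5,3), (5,4), (5,5), (5,6), (6,6)]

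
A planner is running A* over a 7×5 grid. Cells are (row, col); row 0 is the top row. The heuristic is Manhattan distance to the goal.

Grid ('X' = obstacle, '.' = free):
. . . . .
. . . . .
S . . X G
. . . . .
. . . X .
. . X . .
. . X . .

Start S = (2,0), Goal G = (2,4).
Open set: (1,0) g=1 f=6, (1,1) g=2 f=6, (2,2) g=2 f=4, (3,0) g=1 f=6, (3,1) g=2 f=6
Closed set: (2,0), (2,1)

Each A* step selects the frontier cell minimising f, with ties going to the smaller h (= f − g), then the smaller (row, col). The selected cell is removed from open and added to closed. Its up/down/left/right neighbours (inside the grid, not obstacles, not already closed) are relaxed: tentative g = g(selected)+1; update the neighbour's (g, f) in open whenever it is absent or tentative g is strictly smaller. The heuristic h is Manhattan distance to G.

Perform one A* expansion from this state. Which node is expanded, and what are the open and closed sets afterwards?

step 1: expand (2,2) (f=4, h=2) → closed; open now [(1,0) g=1 f=6, (1,1) g=2 f=6, (1,2) g=3 f=6, (3,0) g=1 f=6, (3,1) g=2 f=6, (3,2) g=3 f=6]

expanded=(2,2); open=[(1,0) g=1 f=6, (1,1) g=2 f=6, (1,2) g=3 f=6, (3,0) g=1 f=6, (3,1) g=2 f=6, (3,2) g=3 f=6]; closed=[(2,0), (2,1), (2,2)]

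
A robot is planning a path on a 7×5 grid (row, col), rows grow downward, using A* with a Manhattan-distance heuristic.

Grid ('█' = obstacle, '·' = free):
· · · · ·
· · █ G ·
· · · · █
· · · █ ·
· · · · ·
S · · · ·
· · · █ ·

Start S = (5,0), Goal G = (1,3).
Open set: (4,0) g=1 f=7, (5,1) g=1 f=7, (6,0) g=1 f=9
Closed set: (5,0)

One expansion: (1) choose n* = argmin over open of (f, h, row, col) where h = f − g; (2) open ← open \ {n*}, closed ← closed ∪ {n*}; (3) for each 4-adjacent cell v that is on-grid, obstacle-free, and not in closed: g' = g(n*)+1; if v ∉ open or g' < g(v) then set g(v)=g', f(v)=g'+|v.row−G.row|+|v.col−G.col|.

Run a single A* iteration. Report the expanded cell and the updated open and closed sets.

step 1: expand (4,0) (f=7, h=6) → closed; open now [(3,0) g=2 f=7, (4,1) g=2 f=7, (5,1) g=1 f=7, (6,0) g=1 f=9]

expanded=(4,0); open=[(3,0) g=2 f=7, (4,1) g=2 f=7, (5,1) g=1 f=7, (6,0) g=1 f=9]; closed=[(4,0), (5,0)]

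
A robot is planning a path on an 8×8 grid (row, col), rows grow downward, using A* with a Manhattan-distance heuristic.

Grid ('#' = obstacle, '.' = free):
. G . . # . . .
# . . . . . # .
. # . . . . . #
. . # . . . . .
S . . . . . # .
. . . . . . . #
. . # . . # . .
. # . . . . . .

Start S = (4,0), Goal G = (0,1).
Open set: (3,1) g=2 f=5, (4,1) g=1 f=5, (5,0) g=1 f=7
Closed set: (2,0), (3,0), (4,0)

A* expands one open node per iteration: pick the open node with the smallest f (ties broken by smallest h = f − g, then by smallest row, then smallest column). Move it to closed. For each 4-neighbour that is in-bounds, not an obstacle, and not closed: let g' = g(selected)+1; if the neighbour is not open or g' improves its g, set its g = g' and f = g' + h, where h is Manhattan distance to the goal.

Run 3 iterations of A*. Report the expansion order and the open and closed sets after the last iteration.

order=[(3,1) → (4,1) → (4,2)]; open=[(4,3) g=3 f=9, (5,0) g=1 f=7, (5,1) g=2 f=7, (5,2) g=3 f=9]; closed=[(2,0), (3,0), (3,1), (4,0), (4,1), (4,2)]

step 1: expand (3,1) (f=5, h=3) → closed; open now [(4,1) g=1 f=5, (5,0) g=1 f=7]
step 2: expand (4,1) (f=5, h=4) → closed; open now [(4,2) g=2 f=7, (5,0) g=1 f=7, (5,1) g=2 f=7]
step 3: expand (4,2) (f=7, h=5) → closed; open now [(4,3) g=3 f=9, (5,0) g=1 f=7, (5,1) g=2 f=7, (5,2) g=3 f=9]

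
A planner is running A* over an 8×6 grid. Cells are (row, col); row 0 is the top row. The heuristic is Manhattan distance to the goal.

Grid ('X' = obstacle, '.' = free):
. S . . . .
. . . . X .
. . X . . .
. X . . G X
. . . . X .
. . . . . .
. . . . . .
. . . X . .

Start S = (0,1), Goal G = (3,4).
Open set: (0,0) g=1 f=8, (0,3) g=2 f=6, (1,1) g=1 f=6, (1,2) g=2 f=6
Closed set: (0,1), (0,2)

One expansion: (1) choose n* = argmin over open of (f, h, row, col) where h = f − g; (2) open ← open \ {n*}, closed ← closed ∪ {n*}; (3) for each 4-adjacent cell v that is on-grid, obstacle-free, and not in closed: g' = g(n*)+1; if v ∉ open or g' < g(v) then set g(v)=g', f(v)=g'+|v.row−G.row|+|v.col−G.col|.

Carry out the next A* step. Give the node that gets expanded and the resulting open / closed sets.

step 1: expand (0,3) (f=6, h=4) → closed; open now [(0,0) g=1 f=8, (0,4) g=3 f=6, (1,1) g=1 f=6, (1,2) g=2 f=6, (1,3) g=3 f=6]

expanded=(0,3); open=[(0,0) g=1 f=8, (0,4) g=3 f=6, (1,1) g=1 f=6, (1,2) g=2 f=6, (1,3) g=3 f=6]; closed=[(0,1), (0,2), (0,3)]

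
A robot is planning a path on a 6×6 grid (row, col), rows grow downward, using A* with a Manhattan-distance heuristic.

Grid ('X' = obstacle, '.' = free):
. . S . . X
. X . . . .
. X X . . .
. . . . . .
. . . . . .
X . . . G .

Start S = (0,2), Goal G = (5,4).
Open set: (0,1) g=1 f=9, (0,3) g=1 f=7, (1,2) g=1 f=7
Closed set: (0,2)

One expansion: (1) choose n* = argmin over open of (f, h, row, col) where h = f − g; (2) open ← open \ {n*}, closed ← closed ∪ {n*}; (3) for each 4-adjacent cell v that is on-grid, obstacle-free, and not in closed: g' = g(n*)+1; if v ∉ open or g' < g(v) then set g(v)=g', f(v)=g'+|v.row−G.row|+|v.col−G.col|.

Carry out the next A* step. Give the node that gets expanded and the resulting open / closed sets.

step 1: expand (0,3) (f=7, h=6) → closed; open now [(0,1) g=1 f=9, (0,4) g=2 f=7, (1,2) g=1 f=7, (1,3) g=2 f=7]

expanded=(0,3); open=[(0,1) g=1 f=9, (0,4) g=2 f=7, (1,2) g=1 f=7, (1,3) g=2 f=7]; closed=[(0,2), (0,3)]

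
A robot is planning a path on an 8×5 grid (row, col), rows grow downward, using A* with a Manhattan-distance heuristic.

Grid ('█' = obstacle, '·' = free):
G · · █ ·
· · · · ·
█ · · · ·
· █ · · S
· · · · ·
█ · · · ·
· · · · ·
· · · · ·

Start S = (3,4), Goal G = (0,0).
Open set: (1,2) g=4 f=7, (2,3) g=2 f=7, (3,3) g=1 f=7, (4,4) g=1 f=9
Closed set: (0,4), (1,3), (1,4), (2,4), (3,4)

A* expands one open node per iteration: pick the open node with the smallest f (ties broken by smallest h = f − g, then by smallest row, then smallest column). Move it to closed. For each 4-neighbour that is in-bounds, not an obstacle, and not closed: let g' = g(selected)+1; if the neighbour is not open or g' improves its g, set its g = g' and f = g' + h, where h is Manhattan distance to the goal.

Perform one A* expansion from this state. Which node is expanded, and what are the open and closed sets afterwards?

expanded=(1,2); open=[(0,2) g=5 f=7, (1,1) g=5 f=7, (2,2) g=5 f=9, (2,3) g=2 f=7, (3,3) g=1 f=7, (4,4) g=1 f=9]; closed=[(0,4), (1,2), (1,3), (1,4), (2,4), (3,4)]

step 1: expand (1,2) (f=7, h=3) → closed; open now [(0,2) g=5 f=7, (1,1) g=5 f=7, (2,2) g=5 f=9, (2,3) g=2 f=7, (3,3) g=1 f=7, (4,4) g=1 f=9]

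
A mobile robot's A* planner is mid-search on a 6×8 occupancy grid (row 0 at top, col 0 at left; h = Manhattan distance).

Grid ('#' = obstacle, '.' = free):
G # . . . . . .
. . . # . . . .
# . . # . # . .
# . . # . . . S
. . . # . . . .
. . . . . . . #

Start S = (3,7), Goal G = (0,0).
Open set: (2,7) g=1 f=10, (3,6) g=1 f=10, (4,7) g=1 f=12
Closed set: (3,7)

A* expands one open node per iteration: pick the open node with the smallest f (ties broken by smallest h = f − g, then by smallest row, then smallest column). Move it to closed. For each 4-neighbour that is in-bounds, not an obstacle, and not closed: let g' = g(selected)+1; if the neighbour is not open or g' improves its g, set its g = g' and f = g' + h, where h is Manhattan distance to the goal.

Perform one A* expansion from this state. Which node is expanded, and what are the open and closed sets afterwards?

expanded=(2,7); open=[(1,7) g=2 f=10, (2,6) g=2 f=10, (3,6) g=1 f=10, (4,7) g=1 f=12]; closed=[(2,7), (3,7)]

step 1: expand (2,7) (f=10, h=9) → closed; open now [(1,7) g=2 f=10, (2,6) g=2 f=10, (3,6) g=1 f=10, (4,7) g=1 f=12]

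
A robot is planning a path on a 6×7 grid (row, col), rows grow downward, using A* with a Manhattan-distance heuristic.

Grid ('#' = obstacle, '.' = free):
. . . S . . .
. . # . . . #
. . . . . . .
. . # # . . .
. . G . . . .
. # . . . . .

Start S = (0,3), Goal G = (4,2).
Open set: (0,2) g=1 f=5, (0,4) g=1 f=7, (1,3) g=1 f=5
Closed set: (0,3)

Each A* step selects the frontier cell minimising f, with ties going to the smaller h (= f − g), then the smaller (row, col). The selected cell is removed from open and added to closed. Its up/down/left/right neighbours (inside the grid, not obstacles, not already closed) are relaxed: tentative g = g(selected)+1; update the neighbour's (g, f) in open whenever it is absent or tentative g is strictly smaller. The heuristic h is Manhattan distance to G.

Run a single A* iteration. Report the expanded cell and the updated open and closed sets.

expanded=(0,2); open=[(0,1) g=2 f=7, (0,4) g=1 f=7, (1,3) g=1 f=5]; closed=[(0,2), (0,3)]

step 1: expand (0,2) (f=5, h=4) → closed; open now [(0,1) g=2 f=7, (0,4) g=1 f=7, (1,3) g=1 f=5]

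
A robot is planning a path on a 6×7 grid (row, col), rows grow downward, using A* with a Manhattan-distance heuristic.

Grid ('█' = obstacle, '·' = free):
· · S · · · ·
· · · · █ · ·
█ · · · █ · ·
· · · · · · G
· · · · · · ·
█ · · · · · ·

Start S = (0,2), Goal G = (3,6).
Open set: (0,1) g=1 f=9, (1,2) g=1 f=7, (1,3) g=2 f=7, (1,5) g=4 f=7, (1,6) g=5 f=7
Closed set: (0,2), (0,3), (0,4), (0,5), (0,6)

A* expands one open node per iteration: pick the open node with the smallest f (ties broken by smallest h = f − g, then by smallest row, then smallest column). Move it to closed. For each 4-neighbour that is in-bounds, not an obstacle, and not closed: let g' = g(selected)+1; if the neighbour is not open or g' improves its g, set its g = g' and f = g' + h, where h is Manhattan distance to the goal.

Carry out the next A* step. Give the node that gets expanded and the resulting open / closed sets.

step 1: expand (1,6) (f=7, h=2) → closed; open now [(0,1) g=1 f=9, (1,2) g=1 f=7, (1,3) g=2 f=7, (1,5) g=4 f=7, (2,6) g=6 f=7]

expanded=(1,6); open=[(0,1) g=1 f=9, (1,2) g=1 f=7, (1,3) g=2 f=7, (1,5) g=4 f=7, (2,6) g=6 f=7]; closed=[(0,2), (0,3), (0,4), (0,5), (0,6), (1,6)]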